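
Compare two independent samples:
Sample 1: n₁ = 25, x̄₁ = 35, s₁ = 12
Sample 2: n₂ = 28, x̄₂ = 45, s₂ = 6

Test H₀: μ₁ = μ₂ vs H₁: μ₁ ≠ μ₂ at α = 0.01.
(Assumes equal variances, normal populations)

Pooled variance: s²_p = [24×12² + 27×6²]/(51) = 86.8235
s_p = 9.3179
SE = s_p×√(1/n₁ + 1/n₂) = 9.3179×√(1/25 + 1/28) = 2.5639
t = (x̄₁ - x̄₂)/SE = (35 - 45)/2.5639 = -3.9003
df = 51, t-critical = ±2.676
Decision: reject H₀

Answer: t = -3.9003, reject H₀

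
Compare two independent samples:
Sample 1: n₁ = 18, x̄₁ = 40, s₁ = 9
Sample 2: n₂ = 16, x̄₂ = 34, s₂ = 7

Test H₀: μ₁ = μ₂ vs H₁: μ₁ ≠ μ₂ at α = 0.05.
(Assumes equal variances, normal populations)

Pooled variance: s²_p = [17×9² + 15×7²]/(32) = 66.0000
s_p = 8.1240
SE = s_p×√(1/n₁ + 1/n₂) = 8.1240×√(1/18 + 1/16) = 2.7913
t = (x̄₁ - x̄₂)/SE = (40 - 34)/2.7913 = 2.1495
df = 32, t-critical = ±2.037
Decision: reject H₀

Answer: t = 2.1495, reject H₀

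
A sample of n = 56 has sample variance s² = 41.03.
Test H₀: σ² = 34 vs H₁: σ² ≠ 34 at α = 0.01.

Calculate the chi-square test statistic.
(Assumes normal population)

df = n - 1 = 55
χ² = (n-1)s²/σ₀² = 55×41.03/34 = 66.3721
Critical values: χ²_{0.995,55} = 31.735, χ²_{0.005,55} = 85.749
Rejection region: χ² < 31.735 or χ² > 85.749
Decision: fail to reject H₀

Answer: χ² = 66.3721, fail to reject H₀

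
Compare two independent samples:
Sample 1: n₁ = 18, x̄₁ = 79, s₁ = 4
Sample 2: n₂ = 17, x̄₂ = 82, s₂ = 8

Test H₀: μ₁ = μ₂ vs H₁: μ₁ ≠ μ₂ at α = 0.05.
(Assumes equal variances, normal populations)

Pooled variance: s²_p = [17×4² + 16×8²]/(33) = 39.2727
s_p = 6.2668
SE = s_p×√(1/n₁ + 1/n₂) = 6.2668×√(1/18 + 1/17) = 2.1194
t = (x̄₁ - x̄₂)/SE = (79 - 82)/2.1194 = -1.4155
df = 33, t-critical = ±2.035
Decision: fail to reject H₀

Answer: t = -1.4155, fail to reject H₀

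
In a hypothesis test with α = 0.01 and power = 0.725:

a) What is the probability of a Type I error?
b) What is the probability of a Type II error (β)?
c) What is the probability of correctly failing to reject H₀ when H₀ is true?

a) Type I error probability = α = 0.01
b) Power = P(reject H₀ | H₁ true) = 1 - β = 0.725, so Type II error probability = β = 1 - Power = 0.275
c) P(fail to reject H₀ | H₀ true) = 1 - α = 0.99

Answer: a) 0.01, b) 0.275, c) 0.99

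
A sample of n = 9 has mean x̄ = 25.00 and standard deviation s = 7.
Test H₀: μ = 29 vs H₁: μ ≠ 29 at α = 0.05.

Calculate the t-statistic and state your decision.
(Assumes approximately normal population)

df = n - 1 = 8
SE = s/√n = 7/√9 = 2.3333
t = (x̄ - μ₀)/SE = (25.00 - 29)/2.3333 = -1.7143
Critical value: t_{0.025,8} = ±2.306
p-value ≈ 0.1248
Decision: fail to reject H₀

Answer: t = -1.7143, fail to reject H₀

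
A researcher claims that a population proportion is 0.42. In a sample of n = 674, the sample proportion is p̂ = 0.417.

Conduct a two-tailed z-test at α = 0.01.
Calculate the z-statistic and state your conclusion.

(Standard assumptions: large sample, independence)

Answer: z = -0.1578, fail to reject H₀

Derivation:
H₀: p = 0.42, H₁: p ≠ 0.42
Standard error: SE = √(p₀(1-p₀)/n) = √(0.42×0.58/674) = 0.019011
z-statistic: z = (p̂ - p₀)/SE = (0.417 - 0.42)/0.019011 = -0.1578
Critical value: z_0.005 = ±2.576
p-value = 0.8746
Decision: fail to reject H₀ at α = 0.01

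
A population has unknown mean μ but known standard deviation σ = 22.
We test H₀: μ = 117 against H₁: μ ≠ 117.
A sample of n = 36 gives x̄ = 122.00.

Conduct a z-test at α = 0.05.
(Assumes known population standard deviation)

Standard error: SE = σ/√n = 22/√36 = 3.6667
z-statistic: z = (x̄ - μ₀)/SE = (122.00 - 117)/3.6667 = 1.3636
Critical value: ±1.960
p-value = 0.1727
Decision: fail to reject H₀

Answer: z = 1.3636, fail to reject H₀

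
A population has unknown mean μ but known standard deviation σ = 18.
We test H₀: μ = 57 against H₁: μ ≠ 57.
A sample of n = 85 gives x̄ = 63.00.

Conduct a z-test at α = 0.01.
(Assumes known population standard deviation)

Standard error: SE = σ/√n = 18/√85 = 1.9524
z-statistic: z = (x̄ - μ₀)/SE = (63.00 - 57)/1.9524 = 3.0731
Critical value: ±2.576
p-value = 0.0021
Decision: reject H₀

Answer: z = 3.0731, reject H₀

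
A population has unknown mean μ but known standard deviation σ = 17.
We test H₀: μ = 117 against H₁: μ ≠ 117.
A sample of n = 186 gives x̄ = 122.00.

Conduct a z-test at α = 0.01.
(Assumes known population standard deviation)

Standard error: SE = σ/√n = 17/√186 = 1.2465
z-statistic: z = (x̄ - μ₀)/SE = (122.00 - 117)/1.2465 = 4.0112
Critical value: ±2.576
p-value = 0.0001
Decision: reject H₀

Answer: z = 4.0112, reject H₀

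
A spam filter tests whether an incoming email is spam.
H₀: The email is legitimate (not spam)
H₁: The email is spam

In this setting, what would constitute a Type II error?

Answer: Letting a spam email through to the inbox

Derivation:
A Type I error (probability α) occurs when we reject a true H₀.
A Type II error (probability β) occurs when we fail to reject a false H₀.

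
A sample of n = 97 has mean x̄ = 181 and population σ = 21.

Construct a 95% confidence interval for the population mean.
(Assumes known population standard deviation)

Answer: (176.8209, 185.1791)

Derivation:
Confidence level: 95%, α = 0.05
z_0.025 = 1.960
SE = σ/√n = 21/√97 = 2.1322
Margin of error = 1.960 × 2.1322 = 4.1791
CI: x̄ ± margin = 181 ± 4.1791
CI: (176.8209, 185.1791)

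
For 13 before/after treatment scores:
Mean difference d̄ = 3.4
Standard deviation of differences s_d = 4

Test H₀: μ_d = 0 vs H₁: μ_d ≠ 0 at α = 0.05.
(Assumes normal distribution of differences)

df = n - 1 = 12
SE = s_d/√n = 4/√13 = 1.1094
t = d̄/SE = 3.4/1.1094 = 3.0647
Critical value: t_{0.025,12} = ±2.179
p-value ≈ 0.0098
Decision: reject H₀

Answer: t = 3.0647, reject H₀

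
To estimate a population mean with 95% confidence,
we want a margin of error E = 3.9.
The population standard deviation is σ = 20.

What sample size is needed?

Answer: n = 102

Derivation:
z_0.025 = 1.960
n = (z×σ/E)² = (1.960×20/3.9)²
n = 101.0283
Round up: n = 102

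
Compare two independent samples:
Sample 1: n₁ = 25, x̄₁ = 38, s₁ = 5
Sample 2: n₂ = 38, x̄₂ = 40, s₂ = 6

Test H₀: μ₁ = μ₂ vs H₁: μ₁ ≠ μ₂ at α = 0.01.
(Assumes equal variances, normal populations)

Answer: t = -1.3800, fail to reject H₀

Derivation:
Pooled variance: s²_p = [24×5² + 37×6²]/(61) = 31.6721
s_p = 5.6278
SE = s_p×√(1/n₁ + 1/n₂) = 5.6278×√(1/25 + 1/38) = 1.4493
t = (x̄₁ - x̄₂)/SE = (38 - 40)/1.4493 = -1.3800
df = 61, t-critical = ±2.659
Decision: fail to reject H₀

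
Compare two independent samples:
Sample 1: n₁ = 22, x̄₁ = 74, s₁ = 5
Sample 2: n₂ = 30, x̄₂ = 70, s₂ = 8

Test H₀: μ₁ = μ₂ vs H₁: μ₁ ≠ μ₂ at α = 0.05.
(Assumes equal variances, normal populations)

Answer: t = 2.0650, reject H₀

Derivation:
Pooled variance: s²_p = [21×5² + 29×8²]/(50) = 47.6200
s_p = 6.9007
SE = s_p×√(1/n₁ + 1/n₂) = 6.9007×√(1/22 + 1/30) = 1.9370
t = (x̄₁ - x̄₂)/SE = (74 - 70)/1.9370 = 2.0650
df = 50, t-critical = ±2.009
Decision: reject H₀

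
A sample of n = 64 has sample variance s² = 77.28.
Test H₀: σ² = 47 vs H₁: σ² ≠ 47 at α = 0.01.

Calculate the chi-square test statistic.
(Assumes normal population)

df = n - 1 = 63
χ² = (n-1)s²/σ₀² = 63×77.28/47 = 103.5881
Critical values: χ²_{0.995,63} = 37.838, χ²_{0.005,63} = 95.649
Rejection region: χ² < 37.838 or χ² > 95.649
Decision: reject H₀

Answer: χ² = 103.5881, reject H₀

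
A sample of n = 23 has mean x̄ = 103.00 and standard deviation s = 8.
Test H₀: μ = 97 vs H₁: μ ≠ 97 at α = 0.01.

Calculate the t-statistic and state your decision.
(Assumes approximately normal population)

Answer: t = 3.5969, reject H₀

Derivation:
df = n - 1 = 22
SE = s/√n = 8/√23 = 1.6681
t = (x̄ - μ₀)/SE = (103.00 - 97)/1.6681 = 3.5969
Critical value: t_{0.005,22} = ±2.819
p-value ≈ 0.0016
Decision: reject H₀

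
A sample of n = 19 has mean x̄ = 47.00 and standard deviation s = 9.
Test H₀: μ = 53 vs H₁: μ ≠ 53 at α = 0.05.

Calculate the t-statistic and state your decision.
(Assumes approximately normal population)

df = n - 1 = 18
SE = s/√n = 9/√19 = 2.0647
t = (x̄ - μ₀)/SE = (47.00 - 53)/2.0647 = -2.9060
Critical value: t_{0.025,18} = ±2.101
p-value ≈ 0.0094
Decision: reject H₀

Answer: t = -2.9060, reject H₀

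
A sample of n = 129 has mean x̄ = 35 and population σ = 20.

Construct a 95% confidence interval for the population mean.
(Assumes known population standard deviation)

Answer: (31.5486, 38.4514)

Derivation:
Confidence level: 95%, α = 0.05
z_0.025 = 1.960
SE = σ/√n = 20/√129 = 1.7609
Margin of error = 1.960 × 1.7609 = 3.4514
CI: x̄ ± margin = 35 ± 3.4514
CI: (31.5486, 38.4514)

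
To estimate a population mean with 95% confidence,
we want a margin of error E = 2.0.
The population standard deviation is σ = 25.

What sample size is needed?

Answer: n = 601

Derivation:
z_0.025 = 1.960
n = (z×σ/E)² = (1.960×25/2.0)²
n = 600.2500
Round up: n = 601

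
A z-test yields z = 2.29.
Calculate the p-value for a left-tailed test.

Answer: p-value ≈ 0.9890

Derivation:
For z = 2.29:
p = P(Z < 2.29) = Φ(2.29) = 0.9890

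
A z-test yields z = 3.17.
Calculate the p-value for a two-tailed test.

For z = 3.17:
p = 2×P(Z > |3.17|) = 2×(1 - Φ(3.17)) = 0.0015

Answer: p-value ≈ 0.0015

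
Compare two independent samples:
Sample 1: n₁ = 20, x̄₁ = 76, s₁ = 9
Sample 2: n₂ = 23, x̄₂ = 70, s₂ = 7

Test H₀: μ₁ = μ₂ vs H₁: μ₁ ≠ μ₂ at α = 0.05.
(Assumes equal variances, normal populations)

Answer: t = 2.4563, reject H₀

Derivation:
Pooled variance: s²_p = [19×9² + 22×7²]/(41) = 63.8293
s_p = 7.9893
SE = s_p×√(1/n₁ + 1/n₂) = 7.9893×√(1/20 + 1/23) = 2.4427
t = (x̄₁ - x̄₂)/SE = (76 - 70)/2.4427 = 2.4563
df = 41, t-critical = ±2.020
Decision: reject H₀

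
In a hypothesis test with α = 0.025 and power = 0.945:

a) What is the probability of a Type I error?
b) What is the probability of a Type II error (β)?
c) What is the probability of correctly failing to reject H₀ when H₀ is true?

Answer: a) 0.025, b) 0.055, c) 0.975

Derivation:
a) Type I error probability = α = 0.025
b) Power = P(reject H₀ | H₁ true) = 1 - β = 0.945, so Type II error probability = β = 1 - Power = 0.055
c) P(fail to reject H₀ | H₀ true) = 1 - α = 0.975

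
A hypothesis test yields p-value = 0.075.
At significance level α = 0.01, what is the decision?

Answer: fail to reject H₀

Derivation:
Compare p-value to α:
0.075 ≥ 0.01
Decision: fail to reject H₀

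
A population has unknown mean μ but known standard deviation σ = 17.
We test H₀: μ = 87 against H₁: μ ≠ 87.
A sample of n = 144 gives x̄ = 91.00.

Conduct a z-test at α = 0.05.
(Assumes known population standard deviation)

Standard error: SE = σ/√n = 17/√144 = 1.4167
z-statistic: z = (x̄ - μ₀)/SE = (91.00 - 87)/1.4167 = 2.8235
Critical value: ±1.960
p-value = 0.0048
Decision: reject H₀

Answer: z = 2.8235, reject H₀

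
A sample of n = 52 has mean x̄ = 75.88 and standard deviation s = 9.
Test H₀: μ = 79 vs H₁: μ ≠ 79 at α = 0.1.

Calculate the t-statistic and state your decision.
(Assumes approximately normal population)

df = n - 1 = 51
SE = s/√n = 9/√52 = 1.2481
t = (x̄ - μ₀)/SE = (75.88 - 79)/1.2481 = -2.4998
Critical value: t_{0.05,51} = ±1.675
p-value ≈ 0.0157
Decision: reject H₀

Answer: t = -2.4998, reject H₀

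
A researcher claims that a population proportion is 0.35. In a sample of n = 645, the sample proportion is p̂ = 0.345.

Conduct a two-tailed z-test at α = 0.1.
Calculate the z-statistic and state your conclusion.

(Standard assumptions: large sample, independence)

Answer: z = -0.2662, fail to reject H₀

Derivation:
H₀: p = 0.35, H₁: p ≠ 0.35
Standard error: SE = √(p₀(1-p₀)/n) = √(0.35×0.65/645) = 0.018781
z-statistic: z = (p̂ - p₀)/SE = (0.345 - 0.35)/0.018781 = -0.2662
Critical value: z_0.05 = ±1.645
p-value = 0.7901
Decision: fail to reject H₀ at α = 0.1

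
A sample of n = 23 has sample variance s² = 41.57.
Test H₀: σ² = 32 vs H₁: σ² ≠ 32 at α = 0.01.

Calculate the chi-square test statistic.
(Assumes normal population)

Answer: χ² = 28.5794, fail to reject H₀

Derivation:
df = n - 1 = 22
χ² = (n-1)s²/σ₀² = 22×41.57/32 = 28.5794
Critical values: χ²_{0.995,22} = 8.643, χ²_{0.005,22} = 42.796
Rejection region: χ² < 8.643 or χ² > 42.796
Decision: fail to reject H₀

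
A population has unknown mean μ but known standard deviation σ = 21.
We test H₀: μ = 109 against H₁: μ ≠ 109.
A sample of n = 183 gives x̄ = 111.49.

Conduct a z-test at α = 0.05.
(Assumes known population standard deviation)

Answer: z = 1.6040, fail to reject H₀

Derivation:
Standard error: SE = σ/√n = 21/√183 = 1.5524
z-statistic: z = (x̄ - μ₀)/SE = (111.49 - 109)/1.5524 = 1.6040
Critical value: ±1.960
p-value = 0.1087
Decision: fail to reject H₀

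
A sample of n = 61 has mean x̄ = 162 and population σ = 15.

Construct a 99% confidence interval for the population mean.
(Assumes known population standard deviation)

Answer: (157.0525, 166.9475)

Derivation:
Confidence level: 99%, α = 0.01
z_0.005 = 2.576
SE = σ/√n = 15/√61 = 1.9206
Margin of error = 2.576 × 1.9206 = 4.9475
CI: x̄ ± margin = 162 ± 4.9475
CI: (157.0525, 166.9475)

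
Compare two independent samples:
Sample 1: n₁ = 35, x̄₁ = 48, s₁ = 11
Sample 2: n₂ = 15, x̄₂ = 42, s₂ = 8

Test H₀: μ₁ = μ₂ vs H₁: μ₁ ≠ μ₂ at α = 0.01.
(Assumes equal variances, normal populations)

Pooled variance: s²_p = [34×11² + 14×8²]/(48) = 104.3750
s_p = 10.2164
SE = s_p×√(1/n₁ + 1/n₂) = 10.2164×√(1/35 + 1/15) = 3.1528
t = (x̄₁ - x̄₂)/SE = (48 - 42)/3.1528 = 1.9031
df = 48, t-critical = ±2.682
Decision: fail to reject H₀

Answer: t = 1.9031, fail to reject H₀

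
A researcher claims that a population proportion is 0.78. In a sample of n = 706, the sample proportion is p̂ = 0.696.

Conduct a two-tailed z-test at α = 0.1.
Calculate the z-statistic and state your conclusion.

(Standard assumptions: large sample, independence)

Answer: z = -5.3881, reject H₀

Derivation:
H₀: p = 0.78, H₁: p ≠ 0.78
Standard error: SE = √(p₀(1-p₀)/n) = √(0.78×0.22/706) = 0.015590
z-statistic: z = (p̂ - p₀)/SE = (0.696 - 0.78)/0.015590 = -5.3881
Critical value: z_0.05 = ±1.645
p-value < 0.0001
Decision: reject H₀ at α = 0.1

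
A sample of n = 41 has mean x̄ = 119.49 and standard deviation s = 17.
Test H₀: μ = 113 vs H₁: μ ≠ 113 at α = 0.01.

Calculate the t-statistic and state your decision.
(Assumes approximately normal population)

Answer: t = 2.4444, fail to reject H₀

Derivation:
df = n - 1 = 40
SE = s/√n = 17/√41 = 2.6550
t = (x̄ - μ₀)/SE = (119.49 - 113)/2.6550 = 2.4444
Critical value: t_{0.005,40} = ±2.704
p-value ≈ 0.0190
Decision: fail to reject H₀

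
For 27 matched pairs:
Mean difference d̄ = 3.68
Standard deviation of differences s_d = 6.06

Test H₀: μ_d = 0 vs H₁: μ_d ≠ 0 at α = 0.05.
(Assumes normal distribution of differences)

Answer: t = 3.1555, reject H₀

Derivation:
df = n - 1 = 26
SE = s_d/√n = 6.06/√27 = 1.1662
t = d̄/SE = 3.68/1.1662 = 3.1555
Critical value: t_{0.025,26} = ±2.056
p-value ≈ 0.0040
Decision: reject H₀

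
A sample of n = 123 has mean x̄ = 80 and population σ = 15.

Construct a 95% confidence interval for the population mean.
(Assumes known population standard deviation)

Answer: (77.3491, 82.6509)

Derivation:
Confidence level: 95%, α = 0.05
z_0.025 = 1.960
SE = σ/√n = 15/√123 = 1.3525
Margin of error = 1.960 × 1.3525 = 2.6509
CI: x̄ ± margin = 80 ± 2.6509
CI: (77.3491, 82.6509)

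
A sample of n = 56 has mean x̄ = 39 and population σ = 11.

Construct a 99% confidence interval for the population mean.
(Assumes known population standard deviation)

Answer: (35.2135, 42.7865)

Derivation:
Confidence level: 99%, α = 0.01
z_0.005 = 2.576
SE = σ/√n = 11/√56 = 1.4699
Margin of error = 2.576 × 1.4699 = 3.7865
CI: x̄ ± margin = 39 ± 3.7865
CI: (35.2135, 42.7865)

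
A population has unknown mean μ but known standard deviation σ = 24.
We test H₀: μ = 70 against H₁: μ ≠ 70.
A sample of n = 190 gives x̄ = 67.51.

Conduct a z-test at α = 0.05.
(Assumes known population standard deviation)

Standard error: SE = σ/√n = 24/√190 = 1.7411
z-statistic: z = (x̄ - μ₀)/SE = (67.51 - 70)/1.7411 = -1.4301
Critical value: ±1.960
p-value = 0.1527
Decision: fail to reject H₀

Answer: z = -1.4301, fail to reject H₀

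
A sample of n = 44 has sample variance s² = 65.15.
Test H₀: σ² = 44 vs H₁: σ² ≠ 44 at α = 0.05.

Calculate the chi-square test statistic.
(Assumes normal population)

Answer: χ² = 63.6693, reject H₀

Derivation:
df = n - 1 = 43
χ² = (n-1)s²/σ₀² = 43×65.15/44 = 63.6693
Critical values: χ²_{0.975,43} = 26.785, χ²_{0.025,43} = 62.990
Rejection region: χ² < 26.785 or χ² > 62.990
Decision: reject H₀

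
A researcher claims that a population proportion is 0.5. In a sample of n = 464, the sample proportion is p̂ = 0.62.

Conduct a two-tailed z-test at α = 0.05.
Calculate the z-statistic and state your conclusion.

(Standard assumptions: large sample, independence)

H₀: p = 0.5, H₁: p ≠ 0.5
Standard error: SE = √(p₀(1-p₀)/n) = √(0.5×0.5/464) = 0.023212
z-statistic: z = (p̂ - p₀)/SE = (0.62 - 0.5)/0.023212 = 5.1697
Critical value: z_0.025 = ±1.960
p-value < 0.0001
Decision: reject H₀ at α = 0.05

Answer: z = 5.1697, reject H₀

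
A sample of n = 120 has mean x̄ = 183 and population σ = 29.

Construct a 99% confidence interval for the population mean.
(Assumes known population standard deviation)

Confidence level: 99%, α = 0.01
z_0.005 = 2.576
SE = σ/√n = 29/√120 = 2.6473
Margin of error = 2.576 × 2.6473 = 6.8194
CI: x̄ ± margin = 183 ± 6.8194
CI: (176.1806, 189.8194)

Answer: (176.1806, 189.8194)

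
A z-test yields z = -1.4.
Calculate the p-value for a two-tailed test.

Answer: p-value ≈ 0.1615

Derivation:
For z = -1.4:
p = 2×P(Z > |-1.4|) = 2×(1 - Φ(1.4)) = 0.1615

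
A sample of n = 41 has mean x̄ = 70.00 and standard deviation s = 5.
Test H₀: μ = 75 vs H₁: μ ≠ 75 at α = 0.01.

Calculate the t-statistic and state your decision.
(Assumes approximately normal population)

df = n - 1 = 40
SE = s/√n = 5/√41 = 0.7809
t = (x̄ - μ₀)/SE = (70.00 - 75)/0.7809 = -6.4029
Critical value: t_{0.005,40} = ±2.704
p-value < 0.0001
Decision: reject H₀

Answer: t = -6.4029, reject H₀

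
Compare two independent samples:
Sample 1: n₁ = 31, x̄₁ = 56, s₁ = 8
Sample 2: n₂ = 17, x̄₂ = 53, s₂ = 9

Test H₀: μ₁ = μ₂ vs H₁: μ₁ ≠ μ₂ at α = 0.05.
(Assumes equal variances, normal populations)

Pooled variance: s²_p = [30×8² + 16×9²]/(46) = 69.9130
s_p = 8.3614
SE = s_p×√(1/n₁ + 1/n₂) = 8.3614×√(1/31 + 1/17) = 2.5234
t = (x̄₁ - x̄₂)/SE = (56 - 53)/2.5234 = 1.1889
df = 46, t-critical = ±2.013
Decision: fail to reject H₀

Answer: t = 1.1889, fail to reject H₀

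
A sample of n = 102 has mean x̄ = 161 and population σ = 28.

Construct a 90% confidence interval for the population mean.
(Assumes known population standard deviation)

Confidence level: 90%, α = 0.1
z_0.05 = 1.645
SE = σ/√n = 28/√102 = 2.7724
Margin of error = 1.645 × 2.7724 = 4.5606
CI: x̄ ± margin = 161 ± 4.5606
CI: (156.4394, 165.5606)

Answer: (156.4394, 165.5606)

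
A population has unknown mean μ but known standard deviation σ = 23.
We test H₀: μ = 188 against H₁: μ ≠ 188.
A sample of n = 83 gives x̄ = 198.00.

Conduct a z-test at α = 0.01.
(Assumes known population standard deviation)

Standard error: SE = σ/√n = 23/√83 = 2.5246
z-statistic: z = (x̄ - μ₀)/SE = (198.00 - 188)/2.5246 = 3.9610
Critical value: ±2.576
p-value = 0.0001
Decision: reject H₀

Answer: z = 3.9610, reject H₀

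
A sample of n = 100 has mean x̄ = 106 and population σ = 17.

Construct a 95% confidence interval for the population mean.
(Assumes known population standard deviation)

Confidence level: 95%, α = 0.05
z_0.025 = 1.960
SE = σ/√n = 17/√100 = 1.7000
Margin of error = 1.960 × 1.7000 = 3.3320
CI: x̄ ± margin = 106 ± 3.3320
CI: (102.6680, 109.3320)

Answer: (102.6680, 109.3320)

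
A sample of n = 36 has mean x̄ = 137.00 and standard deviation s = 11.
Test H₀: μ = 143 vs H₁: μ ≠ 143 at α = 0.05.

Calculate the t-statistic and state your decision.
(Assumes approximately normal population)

df = n - 1 = 35
SE = s/√n = 11/√36 = 1.8333
t = (x̄ - μ₀)/SE = (137.00 - 143)/1.8333 = -3.2728
Critical value: t_{0.025,35} = ±2.030
p-value ≈ 0.0024
Decision: reject H₀

Answer: t = -3.2728, reject H₀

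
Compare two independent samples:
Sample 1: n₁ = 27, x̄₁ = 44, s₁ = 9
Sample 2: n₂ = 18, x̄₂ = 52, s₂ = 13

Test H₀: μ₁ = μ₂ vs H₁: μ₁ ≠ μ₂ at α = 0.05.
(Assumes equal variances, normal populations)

Answer: t = -2.4433, reject H₀

Derivation:
Pooled variance: s²_p = [26×9² + 17×13²]/(43) = 115.7907
s_p = 10.7606
SE = s_p×√(1/n₁ + 1/n₂) = 10.7606×√(1/27 + 1/18) = 3.2743
t = (x̄₁ - x̄₂)/SE = (44 - 52)/3.2743 = -2.4433
df = 43, t-critical = ±2.017
Decision: reject H₀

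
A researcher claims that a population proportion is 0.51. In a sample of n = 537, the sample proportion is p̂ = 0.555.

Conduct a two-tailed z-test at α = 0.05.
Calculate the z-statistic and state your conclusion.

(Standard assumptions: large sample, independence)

H₀: p = 0.51, H₁: p ≠ 0.51
Standard error: SE = √(p₀(1-p₀)/n) = √(0.51×0.49/537) = 0.021572
z-statistic: z = (p̂ - p₀)/SE = (0.555 - 0.51)/0.021572 = 2.0860
Critical value: z_0.025 = ±1.960
p-value = 0.0370
Decision: reject H₀ at α = 0.05

Answer: z = 2.0860, reject H₀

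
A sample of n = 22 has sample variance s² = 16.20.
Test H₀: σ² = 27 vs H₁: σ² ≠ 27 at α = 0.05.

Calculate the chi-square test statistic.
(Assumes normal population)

Answer: χ² = 12.6000, fail to reject H₀

Derivation:
df = n - 1 = 21
χ² = (n-1)s²/σ₀² = 21×16.20/27 = 12.6000
Critical values: χ²_{0.975,21} = 10.283, χ²_{0.025,21} = 35.479
Rejection region: χ² < 10.283 or χ² > 35.479
Decision: fail to reject H₀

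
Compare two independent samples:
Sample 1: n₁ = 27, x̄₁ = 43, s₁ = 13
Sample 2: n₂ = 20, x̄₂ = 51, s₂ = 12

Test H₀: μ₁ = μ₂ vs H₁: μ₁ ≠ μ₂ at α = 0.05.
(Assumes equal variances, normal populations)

Pooled variance: s²_p = [26×13² + 19×12²]/(45) = 158.4444
s_p = 12.5875
SE = s_p×√(1/n₁ + 1/n₂) = 12.5875×√(1/27 + 1/20) = 3.7136
t = (x̄₁ - x̄₂)/SE = (43 - 51)/3.7136 = -2.1542
df = 45, t-critical = ±2.014
Decision: reject H₀

Answer: t = -2.1542, reject H₀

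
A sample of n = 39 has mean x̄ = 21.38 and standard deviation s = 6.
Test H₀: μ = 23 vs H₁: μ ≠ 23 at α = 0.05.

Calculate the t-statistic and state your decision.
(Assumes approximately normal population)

df = n - 1 = 38
SE = s/√n = 6/√39 = 0.9608
t = (x̄ - μ₀)/SE = (21.38 - 23)/0.9608 = -1.6861
Critical value: t_{0.025,38} = ±2.024
p-value ≈ 0.1000
Decision: fail to reject H₀

Answer: t = -1.6861, fail to reject H₀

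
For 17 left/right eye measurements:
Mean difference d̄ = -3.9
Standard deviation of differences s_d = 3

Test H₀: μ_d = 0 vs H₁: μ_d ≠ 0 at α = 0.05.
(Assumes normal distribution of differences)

Answer: t = -5.3601, reject H₀

Derivation:
df = n - 1 = 16
SE = s_d/√n = 3/√17 = 0.7276
t = d̄/SE = -3.9/0.7276 = -5.3601
Critical value: t_{0.025,16} = ±2.120
p-value ≈ 0.0001
Decision: reject H₀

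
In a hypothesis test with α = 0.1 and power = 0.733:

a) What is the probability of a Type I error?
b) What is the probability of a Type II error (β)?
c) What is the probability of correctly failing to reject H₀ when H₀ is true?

Answer: a) 0.1, b) 0.267, c) 0.9

Derivation:
a) Type I error probability = α = 0.1
b) Power = P(reject H₀ | H₁ true) = 1 - β = 0.733, so Type II error probability = β = 1 - Power = 0.267
c) P(fail to reject H₀ | H₀ true) = 1 - α = 0.9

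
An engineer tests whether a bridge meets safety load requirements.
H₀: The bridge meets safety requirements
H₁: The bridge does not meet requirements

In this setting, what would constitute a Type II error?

Type I error: rejecting H₀ when it is actually true (false positive).
Type II error: failing to reject H₀ when H₁ is actually true (false negative).

Answer: Declaring an unsafe bridge to be safe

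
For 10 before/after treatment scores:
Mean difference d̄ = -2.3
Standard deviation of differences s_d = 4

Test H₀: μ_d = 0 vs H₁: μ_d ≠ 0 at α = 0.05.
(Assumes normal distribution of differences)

df = n - 1 = 9
SE = s_d/√n = 4/√10 = 1.2649
t = d̄/SE = -2.3/1.2649 = -1.8183
Critical value: t_{0.025,9} = ±2.262
p-value ≈ 0.1024
Decision: fail to reject H₀

Answer: t = -1.8183, fail to reject H₀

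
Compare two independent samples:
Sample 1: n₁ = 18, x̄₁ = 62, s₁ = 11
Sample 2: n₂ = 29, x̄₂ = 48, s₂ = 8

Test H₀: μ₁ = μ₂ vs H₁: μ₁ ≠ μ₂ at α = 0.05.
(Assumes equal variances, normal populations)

Answer: t = 5.0449, reject H₀

Derivation:
Pooled variance: s²_p = [17×11² + 28×8²]/(45) = 85.5333
s_p = 9.2484
SE = s_p×√(1/n₁ + 1/n₂) = 9.2484×√(1/18 + 1/29) = 2.7751
t = (x̄₁ - x̄₂)/SE = (62 - 48)/2.7751 = 5.0449
df = 45, t-critical = ±2.014
Decision: reject H₀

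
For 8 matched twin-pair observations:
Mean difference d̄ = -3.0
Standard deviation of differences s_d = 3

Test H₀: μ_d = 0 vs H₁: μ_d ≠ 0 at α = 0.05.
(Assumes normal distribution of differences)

df = n - 1 = 7
SE = s_d/√n = 3/√8 = 1.0607
t = d̄/SE = -3.0/1.0607 = -2.8283
Critical value: t_{0.025,7} = ±2.365
p-value ≈ 0.0255
Decision: reject H₀

Answer: t = -2.8283, reject H₀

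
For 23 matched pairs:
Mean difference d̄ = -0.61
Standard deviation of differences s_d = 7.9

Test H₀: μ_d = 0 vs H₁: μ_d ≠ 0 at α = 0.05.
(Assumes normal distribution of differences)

df = n - 1 = 22
SE = s_d/√n = 7.9/√23 = 1.6473
t = d̄/SE = -0.61/1.6473 = -0.3703
Critical value: t_{0.025,22} = ±2.074
p-value ≈ 0.7147
Decision: fail to reject H₀

Answer: t = -0.3703, fail to reject H₀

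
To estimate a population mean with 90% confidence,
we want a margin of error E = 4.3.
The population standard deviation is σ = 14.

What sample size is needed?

z_0.05 = 1.645
n = (z×σ/E)² = (1.645×14/4.3)²
n = 28.6847
Round up: n = 29

Answer: n = 29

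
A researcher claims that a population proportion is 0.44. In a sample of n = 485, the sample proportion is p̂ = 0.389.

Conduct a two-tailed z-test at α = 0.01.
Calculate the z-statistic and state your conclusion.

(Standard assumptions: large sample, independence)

Answer: z = -2.2626, fail to reject H₀

Derivation:
H₀: p = 0.44, H₁: p ≠ 0.44
Standard error: SE = √(p₀(1-p₀)/n) = √(0.44×0.56/485) = 0.022540
z-statistic: z = (p̂ - p₀)/SE = (0.389 - 0.44)/0.022540 = -2.2626
Critical value: z_0.005 = ±2.576
p-value = 0.0237
Decision: fail to reject H₀ at α = 0.01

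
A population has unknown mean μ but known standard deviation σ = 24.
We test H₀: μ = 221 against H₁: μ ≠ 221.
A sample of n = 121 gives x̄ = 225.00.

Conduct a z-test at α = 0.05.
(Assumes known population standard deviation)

Answer: z = 1.8333, fail to reject H₀

Derivation:
Standard error: SE = σ/√n = 24/√121 = 2.1818
z-statistic: z = (x̄ - μ₀)/SE = (225.00 - 221)/2.1818 = 1.8333
Critical value: ±1.960
p-value = 0.0668
Decision: fail to reject H₀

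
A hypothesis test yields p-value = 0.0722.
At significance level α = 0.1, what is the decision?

Answer: reject H₀

Derivation:
Compare p-value to α:
0.0722 < 0.1
Decision: reject H₀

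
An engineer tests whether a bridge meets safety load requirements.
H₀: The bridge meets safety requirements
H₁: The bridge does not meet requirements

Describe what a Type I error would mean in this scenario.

Type I error: rejecting H₀ when it is actually true (false positive).
Type II error: failing to reject H₀ when H₁ is actually true (false negative).

Answer: Unnecessarily closing a safe bridge for repairs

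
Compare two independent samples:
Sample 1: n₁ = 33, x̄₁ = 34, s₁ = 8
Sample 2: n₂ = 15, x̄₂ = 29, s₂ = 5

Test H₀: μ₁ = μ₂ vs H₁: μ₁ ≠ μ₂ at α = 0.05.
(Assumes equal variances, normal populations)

Pooled variance: s²_p = [32×8² + 14×5²]/(46) = 52.1304
s_p = 7.2201
SE = s_p×√(1/n₁ + 1/n₂) = 7.2201×√(1/33 + 1/15) = 2.2483
t = (x̄₁ - x̄₂)/SE = (34 - 29)/2.2483 = 2.2239
df = 46, t-critical = ±2.013
Decision: reject H₀

Answer: t = 2.2239, reject H₀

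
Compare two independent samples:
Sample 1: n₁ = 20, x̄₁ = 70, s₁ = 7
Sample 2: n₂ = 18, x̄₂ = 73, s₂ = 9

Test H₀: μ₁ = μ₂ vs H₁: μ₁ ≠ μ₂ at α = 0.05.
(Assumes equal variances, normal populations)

Pooled variance: s²_p = [19×7² + 17×9²]/(36) = 64.1111
s_p = 8.0069
SE = s_p×√(1/n₁ + 1/n₂) = 8.0069×√(1/20 + 1/18) = 2.6014
t = (x̄₁ - x̄₂)/SE = (70 - 73)/2.6014 = -1.1532
df = 36, t-critical = ±2.028
Decision: fail to reject H₀

Answer: t = -1.1532, fail to reject H₀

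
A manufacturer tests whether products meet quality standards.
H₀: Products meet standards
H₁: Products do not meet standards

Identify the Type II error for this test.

Type I error (α): Rejecting H₀ when H₀ is true
Type II error (β): Failing to reject H₀ when H₁ is true

Answer: Accepting products as meeting standards when they don't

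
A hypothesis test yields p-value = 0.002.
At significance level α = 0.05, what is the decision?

Answer: reject H₀

Derivation:
Compare p-value to α:
0.002 < 0.05
Decision: reject H₀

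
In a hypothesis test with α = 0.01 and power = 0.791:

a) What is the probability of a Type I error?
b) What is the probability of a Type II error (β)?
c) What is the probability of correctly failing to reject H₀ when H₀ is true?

a) Type I error probability = α = 0.01
b) Power = P(reject H₀ | H₁ true) = 1 - β = 0.791, so Type II error probability = β = 1 - Power = 0.209
c) P(fail to reject H₀ | H₀ true) = 1 - α = 0.99

Answer: a) 0.01, b) 0.209, c) 0.99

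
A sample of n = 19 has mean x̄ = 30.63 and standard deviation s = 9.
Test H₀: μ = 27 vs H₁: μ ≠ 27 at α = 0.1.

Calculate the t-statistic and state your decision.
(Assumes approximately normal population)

Answer: t = 1.7581, reject H₀

Derivation:
df = n - 1 = 18
SE = s/√n = 9/√19 = 2.0647
t = (x̄ - μ₀)/SE = (30.63 - 27)/2.0647 = 1.7581
Critical value: t_{0.05,18} = ±1.734
p-value ≈ 0.0957
Decision: reject H₀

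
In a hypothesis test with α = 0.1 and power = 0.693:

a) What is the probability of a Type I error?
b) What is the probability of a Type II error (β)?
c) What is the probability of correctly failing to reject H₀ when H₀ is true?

Answer: a) 0.1, b) 0.307, c) 0.9

Derivation:
a) Type I error probability = α = 0.1
b) Power = P(reject H₀ | H₁ true) = 1 - β = 0.693, so Type II error probability = β = 1 - Power = 0.307
c) P(fail to reject H₀ | H₀ true) = 1 - α = 0.9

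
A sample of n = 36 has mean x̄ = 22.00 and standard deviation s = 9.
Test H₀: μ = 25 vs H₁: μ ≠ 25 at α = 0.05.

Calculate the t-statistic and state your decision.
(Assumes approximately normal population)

Answer: t = -2.0000, fail to reject H₀

Derivation:
df = n - 1 = 35
SE = s/√n = 9/√36 = 1.5000
t = (x̄ - μ₀)/SE = (22.00 - 25)/1.5000 = -2.0000
Critical value: t_{0.025,35} = ±2.030
p-value ≈ 0.0533
Decision: fail to reject H₀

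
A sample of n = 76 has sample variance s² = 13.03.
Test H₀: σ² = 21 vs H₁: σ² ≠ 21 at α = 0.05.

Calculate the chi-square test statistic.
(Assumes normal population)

Answer: χ² = 46.5357, reject H₀

Derivation:
df = n - 1 = 75
χ² = (n-1)s²/σ₀² = 75×13.03/21 = 46.5357
Critical values: χ²_{0.975,75} = 52.942, χ²_{0.025,75} = 100.839
Rejection region: χ² < 52.942 or χ² > 100.839
Decision: reject H₀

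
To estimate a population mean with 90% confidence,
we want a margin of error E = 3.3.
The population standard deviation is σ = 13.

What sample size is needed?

Answer: n = 42

Derivation:
z_0.05 = 1.645
n = (z×σ/E)² = (1.645×13/3.3)²
n = 41.9943
Round up: n = 42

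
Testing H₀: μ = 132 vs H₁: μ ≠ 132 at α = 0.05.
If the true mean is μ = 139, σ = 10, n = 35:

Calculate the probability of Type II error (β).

SE = σ/√n = 10/√35 = 1.6903
Critical values: μ₀ ± z_0.025×SE = 132 ± 1.960×1.6903
Acceptance region: (128.6870, 135.3130)
Under H₁ (μ = 139): z_high = (135.3130 - 139)/1.6903 = -2.1813, z_low = (128.6870 - 139)/1.6903 = -6.1013
β = P(not reject | H₁) = Φ(-2.1813) - Φ(-6.1013) ≈ 0.0146

Answer: β ≈ 0.0146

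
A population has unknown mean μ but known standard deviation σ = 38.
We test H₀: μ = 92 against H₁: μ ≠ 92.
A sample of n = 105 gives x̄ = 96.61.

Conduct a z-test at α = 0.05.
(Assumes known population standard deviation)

Answer: z = 1.2431, fail to reject H₀

Derivation:
Standard error: SE = σ/√n = 38/√105 = 3.7084
z-statistic: z = (x̄ - μ₀)/SE = (96.61 - 92)/3.7084 = 1.2431
Critical value: ±1.960
p-value = 0.2138
Decision: fail to reject H₀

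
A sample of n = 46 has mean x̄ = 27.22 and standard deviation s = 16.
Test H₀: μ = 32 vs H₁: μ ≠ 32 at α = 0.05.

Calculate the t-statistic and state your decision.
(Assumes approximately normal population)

Answer: t = -2.0262, reject H₀

Derivation:
df = n - 1 = 45
SE = s/√n = 16/√46 = 2.3591
t = (x̄ - μ₀)/SE = (27.22 - 32)/2.3591 = -2.0262
Critical value: t_{0.025,45} = ±2.014
p-value ≈ 0.0487
Decision: reject H₀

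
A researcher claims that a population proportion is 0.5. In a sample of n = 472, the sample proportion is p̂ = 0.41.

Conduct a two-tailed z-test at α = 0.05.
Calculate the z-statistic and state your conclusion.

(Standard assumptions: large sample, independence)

Answer: z = -3.9107, reject H₀

Derivation:
H₀: p = 0.5, H₁: p ≠ 0.5
Standard error: SE = √(p₀(1-p₀)/n) = √(0.5×0.5/472) = 0.023014
z-statistic: z = (p̂ - p₀)/SE = (0.41 - 0.5)/0.023014 = -3.9107
Critical value: z_0.025 = ±1.960
p-value = 0.0001
Decision: reject H₀ at α = 0.05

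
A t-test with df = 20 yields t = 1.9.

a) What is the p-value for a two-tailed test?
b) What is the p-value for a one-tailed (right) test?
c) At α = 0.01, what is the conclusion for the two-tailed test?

Answer: a) 0.0719, b) 0.0360, c) fail to reject H₀

Derivation:
Using t-distribution with df = 20:
a) Two-tailed: p = 2×P(T > 1.9) = 0.0719
b) One-tailed: p = P(T > 1.9) = 0.0360
c) 0.0719 ≥ 0.01, fail to reject H₀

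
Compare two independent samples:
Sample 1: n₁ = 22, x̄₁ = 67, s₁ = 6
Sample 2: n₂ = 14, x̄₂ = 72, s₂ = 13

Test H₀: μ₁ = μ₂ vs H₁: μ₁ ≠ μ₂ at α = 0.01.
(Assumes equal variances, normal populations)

Answer: t = -1.5693, fail to reject H₀

Derivation:
Pooled variance: s²_p = [21×6² + 13×13²]/(34) = 86.8529
s_p = 9.3195
SE = s_p×√(1/n₁ + 1/n₂) = 9.3195×√(1/22 + 1/14) = 3.1862
t = (x̄₁ - x̄₂)/SE = (67 - 72)/3.1862 = -1.5693
df = 34, t-critical = ±2.728
Decision: fail to reject H₀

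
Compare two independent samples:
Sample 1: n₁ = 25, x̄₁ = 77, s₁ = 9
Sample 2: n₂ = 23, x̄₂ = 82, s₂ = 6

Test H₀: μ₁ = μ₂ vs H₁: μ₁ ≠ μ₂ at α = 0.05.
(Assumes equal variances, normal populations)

Answer: t = -2.2439, reject H₀

Derivation:
Pooled variance: s²_p = [24×9² + 22×6²]/(46) = 59.4783
s_p = 7.7122
SE = s_p×√(1/n₁ + 1/n₂) = 7.7122×√(1/25 + 1/23) = 2.2283
t = (x̄₁ - x̄₂)/SE = (77 - 82)/2.2283 = -2.2439
df = 46, t-critical = ±2.013
Decision: reject H₀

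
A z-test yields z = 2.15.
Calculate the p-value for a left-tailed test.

For z = 2.15:
p = P(Z < 2.15) = Φ(2.15) = 0.9842

Answer: p-value ≈ 0.9842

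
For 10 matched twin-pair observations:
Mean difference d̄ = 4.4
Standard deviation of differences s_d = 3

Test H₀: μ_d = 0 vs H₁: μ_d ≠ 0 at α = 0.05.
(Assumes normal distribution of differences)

df = n - 1 = 9
SE = s_d/√n = 3/√10 = 0.9487
t = d̄/SE = 4.4/0.9487 = 4.6379
Critical value: t_{0.025,9} = ±2.262
p-value ≈ 0.0012
Decision: reject H₀

Answer: t = 4.6379, reject H₀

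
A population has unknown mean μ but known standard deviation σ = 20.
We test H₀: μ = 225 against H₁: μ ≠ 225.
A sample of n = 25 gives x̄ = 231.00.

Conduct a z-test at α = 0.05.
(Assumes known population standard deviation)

Standard error: SE = σ/√n = 20/√25 = 4.0000
z-statistic: z = (x̄ - μ₀)/SE = (231.00 - 225)/4.0000 = 1.5000
Critical value: ±1.960
p-value = 0.1336
Decision: fail to reject H₀

Answer: z = 1.5000, fail to reject H₀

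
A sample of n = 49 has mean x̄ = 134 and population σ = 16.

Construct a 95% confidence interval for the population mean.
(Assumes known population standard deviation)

Confidence level: 95%, α = 0.05
z_0.025 = 1.960
SE = σ/√n = 16/√49 = 2.2857
Margin of error = 1.960 × 2.2857 = 4.4800
CI: x̄ ± margin = 134 ± 4.4800
CI: (129.5200, 138.4800)

Answer: (129.5200, 138.4800)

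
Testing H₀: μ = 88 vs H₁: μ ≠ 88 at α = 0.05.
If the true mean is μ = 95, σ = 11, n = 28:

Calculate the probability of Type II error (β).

SE = σ/√n = 11/√28 = 2.0788
Critical values: μ₀ ± z_0.025×SE = 88 ± 1.960×2.0788
Acceptance region: (83.9256, 92.0744)
Under H₁ (μ = 95): z_high = (92.0744 - 95)/2.0788 = -1.4074, z_low = (83.9256 - 95)/2.0788 = -5.3273
β = P(not reject | H₁) = Φ(-1.4074) - Φ(-5.3273) ≈ 0.0797

Answer: β ≈ 0.0797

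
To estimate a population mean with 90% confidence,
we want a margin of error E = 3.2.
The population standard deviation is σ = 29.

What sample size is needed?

z_0.05 = 1.645
n = (z×σ/E)² = (1.645×29/3.2)²
n = 222.2429
Round up: n = 223

Answer: n = 223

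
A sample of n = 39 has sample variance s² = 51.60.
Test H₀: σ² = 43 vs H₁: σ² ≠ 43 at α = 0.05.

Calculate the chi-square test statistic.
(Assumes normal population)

Answer: χ² = 45.6000, fail to reject H₀

Derivation:
df = n - 1 = 38
χ² = (n-1)s²/σ₀² = 38×51.60/43 = 45.6000
Critical values: χ²_{0.975,38} = 22.878, χ²_{0.025,38} = 56.896
Rejection region: χ² < 22.878 or χ² > 56.896
Decision: fail to reject H₀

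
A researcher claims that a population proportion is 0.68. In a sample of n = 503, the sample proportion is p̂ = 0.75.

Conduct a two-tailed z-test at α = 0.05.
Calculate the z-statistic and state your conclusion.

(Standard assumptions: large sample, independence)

Answer: z = 3.3655, reject H₀

Derivation:
H₀: p = 0.68, H₁: p ≠ 0.68
Standard error: SE = √(p₀(1-p₀)/n) = √(0.68×0.32/503) = 0.020799
z-statistic: z = (p̂ - p₀)/SE = (0.75 - 0.68)/0.020799 = 3.3655
Critical value: z_0.025 = ±1.960
p-value = 0.0008
Decision: reject H₀ at α = 0.05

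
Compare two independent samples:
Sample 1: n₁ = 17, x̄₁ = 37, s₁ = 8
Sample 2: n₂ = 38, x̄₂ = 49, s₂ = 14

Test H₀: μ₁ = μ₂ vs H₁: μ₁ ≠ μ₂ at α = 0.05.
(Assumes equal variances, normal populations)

Pooled variance: s²_p = [16×8² + 37×14²]/(53) = 156.1509
s_p = 12.4960
SE = s_p×√(1/n₁ + 1/n₂) = 12.4960×√(1/17 + 1/38) = 3.6462
t = (x̄₁ - x̄₂)/SE = (37 - 49)/3.6462 = -3.2911
df = 53, t-critical = ±2.006
Decision: reject H₀

Answer: t = -3.2911, reject H₀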